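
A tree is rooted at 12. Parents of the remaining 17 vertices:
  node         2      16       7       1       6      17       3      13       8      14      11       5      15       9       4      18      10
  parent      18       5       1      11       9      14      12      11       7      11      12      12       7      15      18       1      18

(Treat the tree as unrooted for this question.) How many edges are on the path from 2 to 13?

The path is 2 – 18 – 1 – 11 – 13, which has 4 edges.

4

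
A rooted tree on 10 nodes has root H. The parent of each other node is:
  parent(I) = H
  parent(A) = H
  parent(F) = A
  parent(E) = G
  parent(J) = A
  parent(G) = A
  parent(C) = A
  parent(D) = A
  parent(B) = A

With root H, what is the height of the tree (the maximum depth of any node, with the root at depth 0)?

3

A deepest node is E, reached by H → A → G → E.
That path has 3 edges, so the height is 3.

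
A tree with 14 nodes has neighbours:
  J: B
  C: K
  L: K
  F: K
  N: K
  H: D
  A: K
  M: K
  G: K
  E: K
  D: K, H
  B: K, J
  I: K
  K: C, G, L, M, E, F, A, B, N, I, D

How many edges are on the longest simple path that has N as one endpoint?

3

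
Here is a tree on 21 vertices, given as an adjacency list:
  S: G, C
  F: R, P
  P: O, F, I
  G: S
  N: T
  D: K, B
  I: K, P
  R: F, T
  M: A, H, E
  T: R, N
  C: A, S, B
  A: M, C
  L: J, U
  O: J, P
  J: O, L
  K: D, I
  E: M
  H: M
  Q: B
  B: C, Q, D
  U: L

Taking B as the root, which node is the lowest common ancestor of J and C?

Path J→root: J O P I K D B; path C→root: C B.
First common node: B.

B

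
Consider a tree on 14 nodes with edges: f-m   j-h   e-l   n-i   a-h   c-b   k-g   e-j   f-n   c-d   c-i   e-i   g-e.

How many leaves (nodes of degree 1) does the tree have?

6

Degree-1 nodes: a, b, d, k, l, m — 6 of them.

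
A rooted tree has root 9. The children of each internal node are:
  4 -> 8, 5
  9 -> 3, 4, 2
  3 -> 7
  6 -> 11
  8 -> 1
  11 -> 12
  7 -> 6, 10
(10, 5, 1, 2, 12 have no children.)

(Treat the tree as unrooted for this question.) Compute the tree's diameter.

8

Starting from 12, a farthest node is 1 at distance 8.
One longest path: 12 – 11 – 6 – 7 – 3 – 9 – 4 – 8 – 1.
So the diameter is 8.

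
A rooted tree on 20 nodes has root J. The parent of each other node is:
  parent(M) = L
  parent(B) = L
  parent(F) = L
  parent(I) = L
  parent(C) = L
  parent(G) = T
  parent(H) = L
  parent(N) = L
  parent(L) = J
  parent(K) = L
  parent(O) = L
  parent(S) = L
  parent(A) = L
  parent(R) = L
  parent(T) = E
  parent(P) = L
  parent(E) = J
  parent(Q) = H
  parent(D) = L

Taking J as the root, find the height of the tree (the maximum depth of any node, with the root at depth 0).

3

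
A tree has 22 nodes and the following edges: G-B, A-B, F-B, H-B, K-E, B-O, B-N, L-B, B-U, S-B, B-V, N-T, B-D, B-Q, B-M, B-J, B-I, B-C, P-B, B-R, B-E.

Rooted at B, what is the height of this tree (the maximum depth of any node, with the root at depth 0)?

2

K sits deepest: B–E–K — 2 edges from the root.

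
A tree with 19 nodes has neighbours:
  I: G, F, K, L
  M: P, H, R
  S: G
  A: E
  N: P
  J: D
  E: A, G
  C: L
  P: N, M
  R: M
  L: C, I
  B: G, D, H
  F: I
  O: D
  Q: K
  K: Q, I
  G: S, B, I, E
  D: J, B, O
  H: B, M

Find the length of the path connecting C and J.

6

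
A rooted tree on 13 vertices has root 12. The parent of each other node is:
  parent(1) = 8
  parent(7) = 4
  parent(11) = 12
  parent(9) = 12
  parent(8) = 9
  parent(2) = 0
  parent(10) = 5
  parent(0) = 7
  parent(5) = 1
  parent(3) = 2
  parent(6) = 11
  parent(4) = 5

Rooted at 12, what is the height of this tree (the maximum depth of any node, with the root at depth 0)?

9

3 sits deepest: 12-9-8-1-5-4-7-0-2-3 — 9 edges from the root.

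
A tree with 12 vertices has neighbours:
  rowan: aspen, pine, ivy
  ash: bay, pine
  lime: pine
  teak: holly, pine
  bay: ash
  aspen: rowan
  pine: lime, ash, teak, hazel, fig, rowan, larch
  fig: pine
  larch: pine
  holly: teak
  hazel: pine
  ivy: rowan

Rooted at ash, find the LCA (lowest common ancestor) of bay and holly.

Path bay→root: bay ash; path holly→root: holly teak pine ash.
First common node: ash.

ash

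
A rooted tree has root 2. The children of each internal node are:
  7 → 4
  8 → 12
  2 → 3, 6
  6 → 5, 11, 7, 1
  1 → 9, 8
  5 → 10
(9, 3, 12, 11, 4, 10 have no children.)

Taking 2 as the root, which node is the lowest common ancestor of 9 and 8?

Ancestors of 9 (toward the root): 9, 1, 6, 2.
Ancestors of 8: 8, 1, 6, 2.
The deepest node appearing in both lists is 1.

1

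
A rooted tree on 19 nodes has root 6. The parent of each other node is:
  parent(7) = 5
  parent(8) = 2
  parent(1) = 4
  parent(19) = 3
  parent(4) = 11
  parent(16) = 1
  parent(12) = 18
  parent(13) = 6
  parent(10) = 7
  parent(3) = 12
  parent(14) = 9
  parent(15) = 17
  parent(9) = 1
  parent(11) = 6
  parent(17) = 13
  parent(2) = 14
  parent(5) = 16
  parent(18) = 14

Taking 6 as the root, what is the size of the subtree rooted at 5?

5's subtree: {5, 7, 10}, size 3.

3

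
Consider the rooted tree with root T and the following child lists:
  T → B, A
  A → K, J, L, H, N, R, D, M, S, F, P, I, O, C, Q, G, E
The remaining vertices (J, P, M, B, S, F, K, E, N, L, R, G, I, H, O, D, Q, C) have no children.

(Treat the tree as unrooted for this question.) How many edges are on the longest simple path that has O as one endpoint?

3

A farthest node from O is B.
The path O – A – T – B has 3 edges.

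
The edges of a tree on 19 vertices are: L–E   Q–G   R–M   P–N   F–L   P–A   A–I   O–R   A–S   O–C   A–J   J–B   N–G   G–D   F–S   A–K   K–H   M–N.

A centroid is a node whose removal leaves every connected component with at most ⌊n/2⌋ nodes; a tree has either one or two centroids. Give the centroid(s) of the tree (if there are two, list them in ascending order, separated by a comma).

A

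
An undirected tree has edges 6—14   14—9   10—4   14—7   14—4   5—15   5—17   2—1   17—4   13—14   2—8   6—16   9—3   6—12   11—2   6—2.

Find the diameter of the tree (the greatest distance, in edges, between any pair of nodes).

7

BFS from 15 reaches 8 last, at distance 7; BFS from 8 confirms no node is farther.
Path: 15 - 5 - 17 - 4 - 14 - 6 - 2 - 8.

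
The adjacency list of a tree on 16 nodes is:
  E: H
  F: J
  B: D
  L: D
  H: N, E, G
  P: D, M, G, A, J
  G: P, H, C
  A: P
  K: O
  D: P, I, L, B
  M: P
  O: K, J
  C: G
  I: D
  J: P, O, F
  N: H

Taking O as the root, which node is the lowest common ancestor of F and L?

J

F's ancestor chain is F, J, O and L's is L, D, P, J, O; they first meet at J.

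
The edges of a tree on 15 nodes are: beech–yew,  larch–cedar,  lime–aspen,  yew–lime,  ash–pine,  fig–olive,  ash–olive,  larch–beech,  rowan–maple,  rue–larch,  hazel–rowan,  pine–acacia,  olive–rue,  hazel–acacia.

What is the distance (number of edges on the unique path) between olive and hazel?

olive–ash–pine–acacia–hazel: 4 edges.

4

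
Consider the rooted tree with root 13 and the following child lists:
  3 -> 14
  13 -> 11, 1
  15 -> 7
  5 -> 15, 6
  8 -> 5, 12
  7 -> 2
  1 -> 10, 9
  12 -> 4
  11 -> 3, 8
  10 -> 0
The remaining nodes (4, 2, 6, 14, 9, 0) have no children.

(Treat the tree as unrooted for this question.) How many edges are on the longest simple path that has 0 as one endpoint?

The node farthest from 0 is 2, via 0–10–1–13–11–8–5–15–7–2 — 9 edges.

9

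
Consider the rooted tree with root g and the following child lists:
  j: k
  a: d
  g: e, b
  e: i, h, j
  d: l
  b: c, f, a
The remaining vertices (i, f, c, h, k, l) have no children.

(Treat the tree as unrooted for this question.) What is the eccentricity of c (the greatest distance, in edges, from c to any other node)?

5

Distances from c peak at 5, attained at k.
c-b-g-e-j-k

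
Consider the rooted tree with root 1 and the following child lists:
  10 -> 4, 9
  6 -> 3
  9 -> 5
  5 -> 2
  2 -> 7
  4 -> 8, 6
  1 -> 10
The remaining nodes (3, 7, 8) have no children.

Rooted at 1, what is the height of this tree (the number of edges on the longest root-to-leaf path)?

5

The longest root-to-leaf path is 1 → 10 → 9 → 5 → 2 → 7 (5 edges).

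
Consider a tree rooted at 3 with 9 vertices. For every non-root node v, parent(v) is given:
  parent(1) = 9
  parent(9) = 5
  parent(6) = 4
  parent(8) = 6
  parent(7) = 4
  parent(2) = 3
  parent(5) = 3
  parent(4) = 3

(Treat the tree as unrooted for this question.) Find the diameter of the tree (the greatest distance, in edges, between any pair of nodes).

6

Starting from 8, a farthest node is 1 at distance 6.
One longest path: 8 - 6 - 4 - 3 - 5 - 9 - 1.
So the diameter is 6.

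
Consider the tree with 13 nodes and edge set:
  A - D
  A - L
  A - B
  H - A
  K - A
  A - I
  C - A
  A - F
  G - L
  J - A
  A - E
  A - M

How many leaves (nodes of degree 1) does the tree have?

11

Degree-1 nodes: B, C, D, E, F, G, H, I, J, K, M — 11 of them.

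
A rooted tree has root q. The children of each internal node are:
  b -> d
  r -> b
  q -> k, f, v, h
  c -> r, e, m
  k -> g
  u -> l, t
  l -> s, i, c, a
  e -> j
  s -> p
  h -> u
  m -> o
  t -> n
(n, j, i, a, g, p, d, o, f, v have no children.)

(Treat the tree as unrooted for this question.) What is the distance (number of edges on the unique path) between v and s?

5

v - q - h - u - l - s: 5 edges.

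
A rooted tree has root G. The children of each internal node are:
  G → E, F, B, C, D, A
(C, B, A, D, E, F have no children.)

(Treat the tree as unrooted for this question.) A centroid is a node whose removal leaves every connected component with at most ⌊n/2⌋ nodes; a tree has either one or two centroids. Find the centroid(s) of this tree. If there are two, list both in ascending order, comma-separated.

Removing G splits the tree into components of sizes 1, 1, 1, 1, 1, 1; the largest is 1 ≤ ⌊7/2⌋ = 3.
Every other node leaves some component of size > 3, so the centroid is unique.

G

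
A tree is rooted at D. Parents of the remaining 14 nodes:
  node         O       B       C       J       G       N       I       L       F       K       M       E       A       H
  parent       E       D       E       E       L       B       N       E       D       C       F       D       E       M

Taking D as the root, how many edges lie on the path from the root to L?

D – E – L — 2 edges.

2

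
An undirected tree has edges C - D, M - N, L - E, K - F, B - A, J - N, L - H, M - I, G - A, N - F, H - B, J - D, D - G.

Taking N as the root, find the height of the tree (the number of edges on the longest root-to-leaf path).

8

E sits deepest: N → J → D → G → A → B → H → L → E — 8 edges from the root.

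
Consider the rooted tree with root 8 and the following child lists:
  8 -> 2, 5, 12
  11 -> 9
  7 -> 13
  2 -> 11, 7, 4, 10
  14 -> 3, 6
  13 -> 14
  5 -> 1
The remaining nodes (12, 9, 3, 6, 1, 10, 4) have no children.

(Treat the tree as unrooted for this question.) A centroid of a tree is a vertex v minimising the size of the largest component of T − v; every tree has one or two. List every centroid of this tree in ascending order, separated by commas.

2

Removing 2 splits the tree into components of sizes 5, 4, 2, 1, 1; the largest is 5 ≤ ⌊14/2⌋ = 7.
No neighbour of 2 does as well, so 2 is the unique centroid.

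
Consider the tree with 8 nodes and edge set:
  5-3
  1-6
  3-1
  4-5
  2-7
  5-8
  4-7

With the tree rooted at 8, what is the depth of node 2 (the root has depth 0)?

Climbing from 2 to the root: 2 → 7 → 4 → 5 → 8. That's 4 steps.

4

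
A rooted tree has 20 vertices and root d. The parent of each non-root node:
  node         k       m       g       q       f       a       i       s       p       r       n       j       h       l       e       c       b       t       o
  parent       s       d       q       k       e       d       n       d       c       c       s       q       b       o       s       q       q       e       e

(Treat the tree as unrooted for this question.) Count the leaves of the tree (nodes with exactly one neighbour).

The leaves are a, f, g, h, i, j, l, m, p, r, t.
That is 11 leaves.

11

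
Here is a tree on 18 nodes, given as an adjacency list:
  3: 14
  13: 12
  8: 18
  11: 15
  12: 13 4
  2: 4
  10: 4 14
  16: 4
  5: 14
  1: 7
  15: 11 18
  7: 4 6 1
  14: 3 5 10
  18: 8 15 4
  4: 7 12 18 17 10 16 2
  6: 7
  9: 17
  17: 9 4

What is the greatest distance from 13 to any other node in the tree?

The node farthest from 13 is 3 (5, 11 also at distance 5), via 13 – 12 – 4 – 10 – 14 – 3 — 5 edges.

5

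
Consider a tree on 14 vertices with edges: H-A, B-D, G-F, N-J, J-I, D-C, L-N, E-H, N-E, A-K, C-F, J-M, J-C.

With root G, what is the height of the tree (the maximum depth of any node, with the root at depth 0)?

K sits deepest: G → F → C → J → N → E → H → A → K — 8 edges from the root.

8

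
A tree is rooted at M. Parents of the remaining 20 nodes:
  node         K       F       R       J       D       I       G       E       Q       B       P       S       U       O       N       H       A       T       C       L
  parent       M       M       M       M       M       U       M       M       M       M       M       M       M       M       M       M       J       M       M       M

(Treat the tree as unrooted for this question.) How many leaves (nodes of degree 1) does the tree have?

Degree-1 nodes: A, B, C, D, E, F, G, H, I, K, L, N, O, P, Q, R, S, T — 18 of them.

18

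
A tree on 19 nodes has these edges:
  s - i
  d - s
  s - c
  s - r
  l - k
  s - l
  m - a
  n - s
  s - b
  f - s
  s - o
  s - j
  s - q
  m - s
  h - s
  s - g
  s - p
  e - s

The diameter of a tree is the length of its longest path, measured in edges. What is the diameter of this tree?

A longest path is k - l - s - m - a, with 4 edges.

4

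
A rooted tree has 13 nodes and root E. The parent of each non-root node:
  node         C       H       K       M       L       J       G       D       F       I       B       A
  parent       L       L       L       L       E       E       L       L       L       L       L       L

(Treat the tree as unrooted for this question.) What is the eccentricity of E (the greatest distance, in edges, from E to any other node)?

A farthest node from E is M (A, B, D, H, G, K, C, I, F also at distance 2).
The path E-L-M has 2 edges.

2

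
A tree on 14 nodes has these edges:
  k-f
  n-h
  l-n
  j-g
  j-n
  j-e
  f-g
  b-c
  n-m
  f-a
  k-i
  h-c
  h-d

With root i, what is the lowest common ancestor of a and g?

Path a→root: a f k i; path g→root: g f k i.
First common node: f.

f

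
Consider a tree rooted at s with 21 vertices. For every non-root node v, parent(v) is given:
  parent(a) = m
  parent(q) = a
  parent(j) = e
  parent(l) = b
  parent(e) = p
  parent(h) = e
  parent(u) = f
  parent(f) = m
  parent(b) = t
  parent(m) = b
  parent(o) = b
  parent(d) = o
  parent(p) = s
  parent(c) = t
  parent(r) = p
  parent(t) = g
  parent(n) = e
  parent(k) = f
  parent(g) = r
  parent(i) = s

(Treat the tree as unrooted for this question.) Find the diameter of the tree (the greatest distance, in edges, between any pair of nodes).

BFS from j reaches q last, at distance 9; BFS from q confirms no node is farther.
Path: j-e-p-r-g-t-b-m-a-q.

9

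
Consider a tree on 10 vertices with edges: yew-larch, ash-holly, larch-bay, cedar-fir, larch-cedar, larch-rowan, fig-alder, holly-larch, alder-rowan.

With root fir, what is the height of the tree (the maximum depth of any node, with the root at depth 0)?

5

A deepest node is fig, reached by fir – cedar – larch – rowan – alder – fig.
That path has 5 edges, so the height is 5.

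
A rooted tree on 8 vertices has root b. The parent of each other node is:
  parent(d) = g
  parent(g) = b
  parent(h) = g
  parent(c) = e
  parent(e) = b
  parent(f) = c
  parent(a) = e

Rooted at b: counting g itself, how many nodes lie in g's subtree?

The subtree rooted at g contains: g, d, h — 3 nodes.

3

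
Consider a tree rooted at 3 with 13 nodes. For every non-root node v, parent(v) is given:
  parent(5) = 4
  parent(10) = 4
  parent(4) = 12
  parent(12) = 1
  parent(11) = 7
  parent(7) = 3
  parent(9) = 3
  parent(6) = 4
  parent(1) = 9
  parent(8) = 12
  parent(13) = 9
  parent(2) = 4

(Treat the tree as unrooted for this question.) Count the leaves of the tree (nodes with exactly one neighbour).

7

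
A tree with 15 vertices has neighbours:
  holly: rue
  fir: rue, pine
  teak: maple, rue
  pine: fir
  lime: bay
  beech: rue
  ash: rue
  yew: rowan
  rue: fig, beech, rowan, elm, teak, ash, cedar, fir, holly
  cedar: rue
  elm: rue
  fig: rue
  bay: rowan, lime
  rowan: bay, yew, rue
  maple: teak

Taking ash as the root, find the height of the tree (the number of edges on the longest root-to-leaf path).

lime sits deepest: ash–rue–rowan–bay–lime — 4 edges from the root.

4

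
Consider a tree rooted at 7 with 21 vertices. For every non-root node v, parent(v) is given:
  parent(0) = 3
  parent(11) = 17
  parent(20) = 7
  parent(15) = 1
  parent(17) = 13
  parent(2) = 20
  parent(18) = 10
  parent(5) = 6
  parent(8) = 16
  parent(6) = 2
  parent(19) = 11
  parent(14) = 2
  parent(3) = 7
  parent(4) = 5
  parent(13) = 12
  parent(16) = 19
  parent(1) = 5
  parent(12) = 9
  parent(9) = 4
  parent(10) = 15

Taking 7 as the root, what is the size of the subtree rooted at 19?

3

19's subtree: {19, 16, 8}, size 3.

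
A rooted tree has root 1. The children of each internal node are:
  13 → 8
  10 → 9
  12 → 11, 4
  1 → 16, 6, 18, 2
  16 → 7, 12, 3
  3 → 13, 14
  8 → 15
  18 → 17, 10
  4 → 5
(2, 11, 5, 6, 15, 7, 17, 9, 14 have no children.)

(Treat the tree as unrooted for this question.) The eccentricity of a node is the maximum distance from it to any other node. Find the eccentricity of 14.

A farthest node from 14 is 9.
The path 14-3-16-1-18-10-9 has 6 edges.

6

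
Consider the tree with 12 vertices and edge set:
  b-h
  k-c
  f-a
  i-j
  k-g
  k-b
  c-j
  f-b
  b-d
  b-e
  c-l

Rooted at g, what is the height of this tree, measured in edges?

4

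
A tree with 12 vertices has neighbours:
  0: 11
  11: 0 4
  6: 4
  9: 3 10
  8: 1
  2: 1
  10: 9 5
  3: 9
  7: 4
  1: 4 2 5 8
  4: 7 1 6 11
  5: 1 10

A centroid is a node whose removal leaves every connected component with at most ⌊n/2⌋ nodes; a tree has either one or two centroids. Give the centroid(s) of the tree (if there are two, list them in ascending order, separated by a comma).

1

Delete 1: the remaining components have sizes 5, 4, 1, 1. Max 5 ≤ 6, so 1 is a centroid.
Every other node leaves some component of size > 6, so the centroid is unique.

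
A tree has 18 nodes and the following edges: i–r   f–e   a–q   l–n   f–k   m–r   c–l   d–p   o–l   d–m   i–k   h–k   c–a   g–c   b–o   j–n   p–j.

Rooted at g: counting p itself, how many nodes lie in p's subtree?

9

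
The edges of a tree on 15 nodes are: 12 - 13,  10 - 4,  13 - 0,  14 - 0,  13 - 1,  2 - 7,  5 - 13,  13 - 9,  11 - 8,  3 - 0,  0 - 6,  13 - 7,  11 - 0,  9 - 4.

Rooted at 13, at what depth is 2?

Path from 13 to 2: 13 – 7 – 2, which has 2 edges.

2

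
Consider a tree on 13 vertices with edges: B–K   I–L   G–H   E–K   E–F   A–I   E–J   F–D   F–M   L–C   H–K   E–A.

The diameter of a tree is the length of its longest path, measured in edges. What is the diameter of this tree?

BFS from C reaches G last, at distance 7; BFS from G confirms no node is farther.
Path: C–L–I–A–E–K–H–G.

7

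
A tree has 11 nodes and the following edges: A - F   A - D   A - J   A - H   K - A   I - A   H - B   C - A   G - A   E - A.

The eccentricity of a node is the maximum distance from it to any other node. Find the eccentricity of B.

A farthest node from B is D (I, E, C, F, K, J, G also at distance 3).
The path B–H–A–D has 3 edges.

3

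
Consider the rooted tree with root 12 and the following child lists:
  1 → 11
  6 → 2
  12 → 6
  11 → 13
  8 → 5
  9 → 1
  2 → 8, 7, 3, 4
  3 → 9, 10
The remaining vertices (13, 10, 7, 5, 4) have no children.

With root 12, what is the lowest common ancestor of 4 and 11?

Path 4→root: 4 2 6 12; path 11→root: 11 1 9 3 2 6 12.
First common node: 2.

2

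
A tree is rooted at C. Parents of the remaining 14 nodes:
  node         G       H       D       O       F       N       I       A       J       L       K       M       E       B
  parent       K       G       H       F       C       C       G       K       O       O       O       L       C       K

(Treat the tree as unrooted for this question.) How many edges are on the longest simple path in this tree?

7

A longest path is D-H-G-K-O-F-C-E, with 7 edges.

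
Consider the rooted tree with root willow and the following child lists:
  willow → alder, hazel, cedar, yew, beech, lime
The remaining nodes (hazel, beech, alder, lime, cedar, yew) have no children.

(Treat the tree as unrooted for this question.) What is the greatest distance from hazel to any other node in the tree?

2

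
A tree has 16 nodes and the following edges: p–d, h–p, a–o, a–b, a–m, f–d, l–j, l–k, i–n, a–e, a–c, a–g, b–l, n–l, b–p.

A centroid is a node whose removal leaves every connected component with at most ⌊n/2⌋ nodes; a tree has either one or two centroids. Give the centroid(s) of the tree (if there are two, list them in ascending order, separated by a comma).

b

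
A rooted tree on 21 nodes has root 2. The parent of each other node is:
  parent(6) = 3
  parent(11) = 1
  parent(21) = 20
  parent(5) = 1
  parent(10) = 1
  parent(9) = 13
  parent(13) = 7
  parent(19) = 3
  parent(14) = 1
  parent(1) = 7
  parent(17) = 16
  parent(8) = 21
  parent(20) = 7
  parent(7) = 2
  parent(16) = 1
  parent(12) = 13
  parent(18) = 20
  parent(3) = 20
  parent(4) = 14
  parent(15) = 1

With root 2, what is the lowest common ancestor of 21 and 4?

7

21's ancestor chain is 21, 20, 7, 2 and 4's is 4, 14, 1, 7, 2; they first meet at 7.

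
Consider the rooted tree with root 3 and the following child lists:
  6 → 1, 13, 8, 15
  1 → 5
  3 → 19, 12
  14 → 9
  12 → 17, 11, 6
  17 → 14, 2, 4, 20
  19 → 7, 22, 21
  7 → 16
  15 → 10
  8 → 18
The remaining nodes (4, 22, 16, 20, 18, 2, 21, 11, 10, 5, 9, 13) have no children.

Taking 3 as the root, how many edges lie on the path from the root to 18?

3 – 12 – 6 – 8 – 18 — 4 edges.

4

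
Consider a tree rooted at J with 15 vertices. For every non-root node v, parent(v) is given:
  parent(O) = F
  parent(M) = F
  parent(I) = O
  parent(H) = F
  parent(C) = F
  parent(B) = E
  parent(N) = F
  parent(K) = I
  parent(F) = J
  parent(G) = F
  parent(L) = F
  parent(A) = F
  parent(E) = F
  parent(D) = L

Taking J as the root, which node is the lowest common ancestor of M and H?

F

M's ancestor chain is M, F, J and H's is H, F, J; they first meet at F.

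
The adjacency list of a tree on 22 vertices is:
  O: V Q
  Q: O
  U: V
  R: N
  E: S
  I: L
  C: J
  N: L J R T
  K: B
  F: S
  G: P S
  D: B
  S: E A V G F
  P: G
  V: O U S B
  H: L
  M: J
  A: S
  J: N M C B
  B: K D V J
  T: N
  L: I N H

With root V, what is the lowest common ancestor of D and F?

V

Ancestors of D (toward the root): D, B, V.
Ancestors of F: F, S, V.
The deepest node appearing in both lists is V.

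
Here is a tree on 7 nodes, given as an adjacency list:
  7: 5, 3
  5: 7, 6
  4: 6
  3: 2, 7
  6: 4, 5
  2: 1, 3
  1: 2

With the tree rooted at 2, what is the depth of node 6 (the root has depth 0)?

Path from 2 to 6: 2 – 3 – 7 – 5 – 6, which has 4 edges.

4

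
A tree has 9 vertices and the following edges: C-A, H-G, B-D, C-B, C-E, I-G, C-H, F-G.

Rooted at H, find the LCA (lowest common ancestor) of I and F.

G

Ancestors of I (toward the root): I, G, H.
Ancestors of F: F, G, H.
The deepest node appearing in both lists is G.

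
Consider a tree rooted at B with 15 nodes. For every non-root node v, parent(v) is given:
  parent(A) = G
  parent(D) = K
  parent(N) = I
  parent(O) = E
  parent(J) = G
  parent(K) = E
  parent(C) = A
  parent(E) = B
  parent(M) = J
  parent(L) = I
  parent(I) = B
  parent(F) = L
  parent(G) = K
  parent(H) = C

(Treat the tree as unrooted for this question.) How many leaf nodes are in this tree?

6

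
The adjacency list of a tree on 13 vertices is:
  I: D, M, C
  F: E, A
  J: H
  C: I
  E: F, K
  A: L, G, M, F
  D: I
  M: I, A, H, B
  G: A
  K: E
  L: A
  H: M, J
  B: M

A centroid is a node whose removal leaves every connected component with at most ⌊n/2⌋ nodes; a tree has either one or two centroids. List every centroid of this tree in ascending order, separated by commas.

Delete M: the remaining components have sizes 6, 3, 2, 1. Max 6 ≤ 6, so M is a centroid.
No neighbour of M does as well, so M is the unique centroid.

M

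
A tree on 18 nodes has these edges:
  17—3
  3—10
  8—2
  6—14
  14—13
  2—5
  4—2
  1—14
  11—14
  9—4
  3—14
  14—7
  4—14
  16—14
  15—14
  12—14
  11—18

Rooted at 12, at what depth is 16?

2

12–14–16 — 2 edges.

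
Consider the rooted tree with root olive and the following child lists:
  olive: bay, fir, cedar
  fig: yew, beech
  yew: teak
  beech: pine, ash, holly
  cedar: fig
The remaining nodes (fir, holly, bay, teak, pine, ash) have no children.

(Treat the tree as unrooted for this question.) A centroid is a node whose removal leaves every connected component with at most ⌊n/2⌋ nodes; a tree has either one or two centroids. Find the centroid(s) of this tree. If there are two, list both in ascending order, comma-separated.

If fig is removed the pieces have sizes 4, 4, 2, all ≤ ⌊11/2⌋ = 5.
No neighbour of fig does as well, so fig is the unique centroid.

fig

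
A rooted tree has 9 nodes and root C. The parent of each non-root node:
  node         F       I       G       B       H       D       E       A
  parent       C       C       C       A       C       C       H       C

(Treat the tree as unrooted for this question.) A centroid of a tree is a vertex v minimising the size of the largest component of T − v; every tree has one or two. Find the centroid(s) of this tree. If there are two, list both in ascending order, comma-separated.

C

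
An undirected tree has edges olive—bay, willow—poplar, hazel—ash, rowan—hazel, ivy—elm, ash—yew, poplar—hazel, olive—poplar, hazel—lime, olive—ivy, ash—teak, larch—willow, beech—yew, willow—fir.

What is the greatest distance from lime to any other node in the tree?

5

Distances from lime peak at 5, attained at elm.
lime-hazel-poplar-olive-ivy-elm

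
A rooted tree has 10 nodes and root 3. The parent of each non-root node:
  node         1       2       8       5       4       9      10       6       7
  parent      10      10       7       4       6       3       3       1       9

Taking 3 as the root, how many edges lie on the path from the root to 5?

5

Climbing from 5 to the root: 5–4–6–1–10–3. That's 5 steps.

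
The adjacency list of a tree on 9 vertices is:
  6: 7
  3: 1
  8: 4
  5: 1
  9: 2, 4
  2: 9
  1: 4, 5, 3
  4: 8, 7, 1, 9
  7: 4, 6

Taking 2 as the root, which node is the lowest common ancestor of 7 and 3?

4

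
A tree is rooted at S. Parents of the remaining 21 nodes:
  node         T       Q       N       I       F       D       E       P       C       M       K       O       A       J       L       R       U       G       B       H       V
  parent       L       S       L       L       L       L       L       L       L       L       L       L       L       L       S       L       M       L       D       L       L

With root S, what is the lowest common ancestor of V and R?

V's ancestor chain is V, L, S and R's is R, L, S; they first meet at L.

L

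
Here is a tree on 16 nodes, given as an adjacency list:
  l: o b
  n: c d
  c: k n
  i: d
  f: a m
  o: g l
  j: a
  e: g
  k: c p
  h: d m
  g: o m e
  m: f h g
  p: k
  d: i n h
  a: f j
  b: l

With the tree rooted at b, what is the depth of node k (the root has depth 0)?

Climbing from k to the root: k–c–n–d–h–m–g–o–l–b. That's 9 steps.

9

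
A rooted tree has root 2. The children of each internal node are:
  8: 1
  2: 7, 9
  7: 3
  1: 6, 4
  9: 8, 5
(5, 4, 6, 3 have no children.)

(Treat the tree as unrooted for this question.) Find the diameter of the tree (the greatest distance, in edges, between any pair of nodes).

Starting from 4, a farthest node is 3 at distance 6.
One longest path: 4-1-8-9-2-7-3.
So the diameter is 6.

6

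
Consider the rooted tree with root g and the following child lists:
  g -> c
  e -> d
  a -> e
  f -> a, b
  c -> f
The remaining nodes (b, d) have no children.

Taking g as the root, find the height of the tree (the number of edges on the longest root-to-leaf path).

5

A deepest node is d, reached by g – c – f – a – e – d.
That path has 5 edges, so the height is 5.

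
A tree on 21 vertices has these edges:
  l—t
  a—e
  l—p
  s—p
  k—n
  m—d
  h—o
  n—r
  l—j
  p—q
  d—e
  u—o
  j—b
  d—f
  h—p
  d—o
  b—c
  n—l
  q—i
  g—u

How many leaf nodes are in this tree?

10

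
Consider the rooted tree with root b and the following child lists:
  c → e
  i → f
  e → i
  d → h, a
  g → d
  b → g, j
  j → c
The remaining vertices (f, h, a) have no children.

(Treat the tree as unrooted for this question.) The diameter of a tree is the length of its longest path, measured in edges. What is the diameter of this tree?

Starting from f, a farthest node is h at distance 8.
One longest path: f - i - e - c - j - b - g - d - h.
So the diameter is 8.

8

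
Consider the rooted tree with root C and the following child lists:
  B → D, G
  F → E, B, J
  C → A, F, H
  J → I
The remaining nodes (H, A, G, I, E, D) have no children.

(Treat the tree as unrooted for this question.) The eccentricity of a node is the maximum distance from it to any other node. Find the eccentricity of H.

4

Distances from H peak at 4, attained at G (D, I also at distance 4).
H-C-F-B-G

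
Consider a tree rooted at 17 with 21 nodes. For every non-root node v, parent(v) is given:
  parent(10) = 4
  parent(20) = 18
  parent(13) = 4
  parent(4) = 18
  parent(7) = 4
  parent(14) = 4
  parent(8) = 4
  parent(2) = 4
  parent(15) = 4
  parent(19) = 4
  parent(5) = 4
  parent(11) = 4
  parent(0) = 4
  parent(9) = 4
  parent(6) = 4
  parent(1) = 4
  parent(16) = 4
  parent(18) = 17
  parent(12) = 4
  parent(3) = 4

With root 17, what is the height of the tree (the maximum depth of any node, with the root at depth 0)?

3

15 sits deepest: 17-18-4-15 — 3 edges from the root.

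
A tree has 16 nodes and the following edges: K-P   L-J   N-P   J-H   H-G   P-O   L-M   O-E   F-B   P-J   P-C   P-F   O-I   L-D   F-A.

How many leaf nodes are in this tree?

Exactly 10 nodes have a single neighbour: A, B, C, D, E, G, I, K, M, N.

10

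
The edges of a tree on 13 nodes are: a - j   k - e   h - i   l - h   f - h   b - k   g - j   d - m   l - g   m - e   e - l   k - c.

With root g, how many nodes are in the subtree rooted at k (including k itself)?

3

Descendants of k (including itself): k, b, c. That's 3.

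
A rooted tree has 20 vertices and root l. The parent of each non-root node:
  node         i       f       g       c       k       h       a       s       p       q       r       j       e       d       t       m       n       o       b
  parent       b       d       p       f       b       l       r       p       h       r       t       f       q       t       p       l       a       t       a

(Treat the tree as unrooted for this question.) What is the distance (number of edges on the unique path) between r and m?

5

Walking from r: r–t–p–h–l–m. Length 5.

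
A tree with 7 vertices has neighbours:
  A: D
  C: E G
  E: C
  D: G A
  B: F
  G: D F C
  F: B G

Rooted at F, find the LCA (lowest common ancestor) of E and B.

F

E's ancestor chain is E, C, G, F and B's is B, F; they first meet at F.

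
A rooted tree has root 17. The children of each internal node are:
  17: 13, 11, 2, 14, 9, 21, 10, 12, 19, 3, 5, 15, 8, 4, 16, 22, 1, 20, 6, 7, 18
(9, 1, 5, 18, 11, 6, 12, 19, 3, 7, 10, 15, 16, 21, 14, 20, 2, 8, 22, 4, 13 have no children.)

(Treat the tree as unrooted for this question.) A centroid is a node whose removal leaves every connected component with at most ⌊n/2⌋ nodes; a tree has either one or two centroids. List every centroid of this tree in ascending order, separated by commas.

Removing 17 splits the tree into components of sizes 1, 1, 1, 1, 1, 1, 1, 1, 1, 1, 1, 1, 1, 1, 1, 1, 1, 1, 1, 1, 1; the largest is 1 ≤ ⌊22/2⌋ = 11.
Every other node leaves some component of size > 11, so the centroid is unique.

17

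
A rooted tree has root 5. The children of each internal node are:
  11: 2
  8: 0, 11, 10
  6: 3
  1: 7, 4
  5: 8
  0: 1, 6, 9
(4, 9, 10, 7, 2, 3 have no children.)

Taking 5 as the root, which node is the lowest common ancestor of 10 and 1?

8

Path 10→root: 10 8 5; path 1→root: 1 0 8 5.
First common node: 8.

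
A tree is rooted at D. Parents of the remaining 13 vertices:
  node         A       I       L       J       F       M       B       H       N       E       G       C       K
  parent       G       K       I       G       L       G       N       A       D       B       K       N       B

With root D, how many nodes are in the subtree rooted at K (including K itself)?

9

Descendants of K (including itself): K, G, I, A, J, M, L, H, F. That's 9.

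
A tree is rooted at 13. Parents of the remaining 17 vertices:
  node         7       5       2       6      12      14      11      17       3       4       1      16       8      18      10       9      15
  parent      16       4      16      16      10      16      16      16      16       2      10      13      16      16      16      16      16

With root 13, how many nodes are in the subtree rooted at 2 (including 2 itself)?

3

Descendants of 2 (including itself): 2, 4, 5. That's 3.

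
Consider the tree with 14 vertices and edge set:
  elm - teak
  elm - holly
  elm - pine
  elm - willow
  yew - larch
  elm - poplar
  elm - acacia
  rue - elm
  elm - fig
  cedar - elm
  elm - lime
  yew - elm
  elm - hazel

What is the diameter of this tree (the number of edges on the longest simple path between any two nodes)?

3

A longest path is larch - yew - elm - holly, with 3 edges.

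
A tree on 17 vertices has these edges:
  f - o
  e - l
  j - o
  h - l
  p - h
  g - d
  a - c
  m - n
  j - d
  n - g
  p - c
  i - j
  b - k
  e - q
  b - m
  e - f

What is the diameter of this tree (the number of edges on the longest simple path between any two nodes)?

14

BFS from k reaches a last, at distance 14; BFS from a confirms no node is farther.
Path: k–b–m–n–g–d–j–o–f–e–l–h–p–c–a.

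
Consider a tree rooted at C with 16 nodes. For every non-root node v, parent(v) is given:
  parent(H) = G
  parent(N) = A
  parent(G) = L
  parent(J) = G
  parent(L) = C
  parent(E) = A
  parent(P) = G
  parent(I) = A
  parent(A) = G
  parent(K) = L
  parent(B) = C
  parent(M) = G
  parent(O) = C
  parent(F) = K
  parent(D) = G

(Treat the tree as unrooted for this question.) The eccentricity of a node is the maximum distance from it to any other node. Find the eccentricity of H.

4

Distances from H peak at 4, attained at B (F, O also at distance 4).
H – G – L – C – B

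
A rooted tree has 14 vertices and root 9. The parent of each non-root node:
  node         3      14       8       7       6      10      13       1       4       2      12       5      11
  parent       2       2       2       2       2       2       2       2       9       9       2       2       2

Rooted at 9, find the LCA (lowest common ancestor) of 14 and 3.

Path 14→root: 14 2 9; path 3→root: 3 2 9.
First common node: 2.

2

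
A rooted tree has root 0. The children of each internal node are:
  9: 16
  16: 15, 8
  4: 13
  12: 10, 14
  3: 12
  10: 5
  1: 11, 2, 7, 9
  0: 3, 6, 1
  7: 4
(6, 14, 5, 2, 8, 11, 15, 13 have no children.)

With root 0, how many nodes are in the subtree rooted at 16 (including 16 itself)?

16's subtree: {16, 15, 8}, size 3.

3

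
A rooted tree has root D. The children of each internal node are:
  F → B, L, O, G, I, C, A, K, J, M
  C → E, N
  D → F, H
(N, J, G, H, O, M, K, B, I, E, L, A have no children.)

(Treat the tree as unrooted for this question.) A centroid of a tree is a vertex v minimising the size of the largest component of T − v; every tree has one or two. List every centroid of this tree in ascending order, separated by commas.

Removing F splits the tree into components of sizes 3, 2, 1, 1, 1, 1, 1, 1, 1, 1, 1; the largest is 3 ≤ ⌊15/2⌋ = 7.
Every other node leaves some component of size > 7, so the centroid is unique.

F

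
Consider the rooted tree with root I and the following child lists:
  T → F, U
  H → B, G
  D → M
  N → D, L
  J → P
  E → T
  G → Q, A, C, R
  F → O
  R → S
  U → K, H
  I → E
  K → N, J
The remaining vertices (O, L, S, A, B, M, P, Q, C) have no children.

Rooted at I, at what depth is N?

5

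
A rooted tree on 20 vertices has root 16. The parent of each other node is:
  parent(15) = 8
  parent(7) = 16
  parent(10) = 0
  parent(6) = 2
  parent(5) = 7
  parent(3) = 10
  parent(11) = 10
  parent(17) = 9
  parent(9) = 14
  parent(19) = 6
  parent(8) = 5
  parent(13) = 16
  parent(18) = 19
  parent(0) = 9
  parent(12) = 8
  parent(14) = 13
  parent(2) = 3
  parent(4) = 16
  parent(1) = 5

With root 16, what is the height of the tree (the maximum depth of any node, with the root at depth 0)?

10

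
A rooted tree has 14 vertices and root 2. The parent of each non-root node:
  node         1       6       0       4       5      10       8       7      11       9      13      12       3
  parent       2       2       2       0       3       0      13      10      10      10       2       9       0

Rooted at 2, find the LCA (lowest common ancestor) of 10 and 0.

0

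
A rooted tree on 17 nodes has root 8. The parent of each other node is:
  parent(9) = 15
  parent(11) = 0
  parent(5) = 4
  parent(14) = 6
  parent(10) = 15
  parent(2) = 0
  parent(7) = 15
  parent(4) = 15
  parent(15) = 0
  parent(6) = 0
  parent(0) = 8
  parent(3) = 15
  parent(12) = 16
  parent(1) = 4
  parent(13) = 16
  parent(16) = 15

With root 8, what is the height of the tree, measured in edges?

4

13 sits deepest: 8 – 0 – 15 – 16 – 13 — 4 edges from the root.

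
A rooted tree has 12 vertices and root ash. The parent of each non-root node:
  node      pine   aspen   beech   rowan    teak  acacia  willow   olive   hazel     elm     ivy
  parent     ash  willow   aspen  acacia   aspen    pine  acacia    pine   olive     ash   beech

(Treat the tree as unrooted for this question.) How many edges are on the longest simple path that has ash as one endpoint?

6

Distances from ash peak at 6, attained at ivy.
ash – pine – acacia – willow – aspen – beech – ivy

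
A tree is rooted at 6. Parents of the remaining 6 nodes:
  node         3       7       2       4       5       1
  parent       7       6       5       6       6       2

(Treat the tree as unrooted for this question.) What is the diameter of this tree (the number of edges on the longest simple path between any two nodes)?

BFS from 1 reaches 3 last, at distance 5; BFS from 3 confirms no node is farther.
Path: 1–2–5–6–7–3.

5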